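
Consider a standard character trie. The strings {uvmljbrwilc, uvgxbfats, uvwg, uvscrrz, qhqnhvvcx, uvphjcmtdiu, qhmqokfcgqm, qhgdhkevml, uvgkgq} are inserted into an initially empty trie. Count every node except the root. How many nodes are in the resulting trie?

63

For each word, the new-node count is its length minus the longest prefix already in the trie:
  "uvmljbrwilc" → 11 new (u, v, m, l, j, b, r, w, i, l, c)
  "uvgxbfats" → prefix "uv" already present; 7 new (g, x, b, f, a, t, s)
  "uvwg" → prefix "uv" already present; 2 new (w, g)
  "uvscrrz" → prefix "uv" already present; 5 new (s, c, r, r, z)
  "qhqnhvvcx" → 9 new (q, h, q, n, h, v, v, c, x)
  "uvphjcmtdiu" → prefix "uv" already present; 9 new (p, h, j, c, m, t, d, i, u)
  "qhmqokfcgqm" → prefix "qh" already present; 9 new (m, q, o, k, f, c, g, q, m)
  "qhgdhkevml" → prefix "qh" already present; 8 new (g, d, h, k, e, v, m, l)
  "uvgkgq" → prefix "uvg" already present; 3 new (k, g, q)
Total nodes = 11 + 7 + 2 + 5 + 9 + 9 + 9 + 8 + 3 = 63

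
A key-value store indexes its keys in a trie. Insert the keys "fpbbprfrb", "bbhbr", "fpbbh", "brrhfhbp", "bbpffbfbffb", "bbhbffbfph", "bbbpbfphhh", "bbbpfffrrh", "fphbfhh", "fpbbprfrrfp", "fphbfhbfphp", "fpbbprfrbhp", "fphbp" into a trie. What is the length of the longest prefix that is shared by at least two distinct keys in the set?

9

The deepest shared node is where two words last agree before diverging.
"fpbbprfrb" and "fpbbprfrbhp" agree on "fpbbprfrb" (9 characters) before diverging; nothing deeper is shared.
Longest shared-prefix length: 9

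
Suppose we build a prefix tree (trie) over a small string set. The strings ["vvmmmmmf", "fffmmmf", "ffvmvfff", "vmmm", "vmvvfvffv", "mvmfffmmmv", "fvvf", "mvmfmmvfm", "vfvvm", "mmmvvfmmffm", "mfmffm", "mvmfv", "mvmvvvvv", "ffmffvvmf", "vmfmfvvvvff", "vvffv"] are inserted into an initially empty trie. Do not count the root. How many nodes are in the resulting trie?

Trace insertions, counting only characters that open a new branch:
  "vvmmmmmf" → 8 new (v, v, m, m, m, m, m, f)
  "fffmmmf" → 7 new (f, f, f, m, m, m, f)
  "ffvmvfff" → prefix "ff" already present; 6 new (v, m, v, f, f, f)
  "vmmm" → prefix "v" already present; 3 new (m, m, m)
  "vmvvfvffv" → prefix "vm" already present; 7 new (v, v, f, v, f, f, v)
  "mvmfffmmmv" → 10 new (m, v, m, f, f, f, m, m, m, v)
  "fvvf" → prefix "f" already present; 3 new (v, v, f)
  "mvmfmmvfm" → prefix "mvmf" already present; 5 new (m, m, v, f, m)
  "vfvvm" → prefix "v" already present; 4 new (f, v, v, m)
  "mmmvvfmmffm" → prefix "m" already present; 10 new (m, m, v, v, f, m, m, f, f, m)
  "mfmffm" → prefix "m" already present; 5 new (f, m, f, f, m)
  "mvmfv" → prefix "mvmf" already present; 1 new (v)
  "mvmvvvvv" → prefix "mvm" already present; 5 new (v, v, v, v, v)
  "ffmffvvmf" → prefix "ff" already present; 7 new (m, f, f, v, v, m, f)
  "vmfmfvvvvff" → prefix "vm" already present; 9 new (f, m, f, v, v, v, v, f, f)
  "vvffv" → prefix "vv" already present; 3 new (f, f, v)
Total nodes = 8 + 7 + 6 + 3 + 7 + 10 + 3 + 5 + 4 + 10 + 5 + 1 + 5 + 7 + 9 + 3 = 93

93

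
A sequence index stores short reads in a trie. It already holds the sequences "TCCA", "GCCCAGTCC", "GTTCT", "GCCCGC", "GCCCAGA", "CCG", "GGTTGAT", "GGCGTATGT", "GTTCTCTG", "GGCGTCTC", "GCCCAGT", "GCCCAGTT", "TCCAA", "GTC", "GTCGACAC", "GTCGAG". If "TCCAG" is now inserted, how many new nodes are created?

The longest prefix of "TCCAG" already in the trie is "TCCA" (length 4).
New nodes needed: |"TCCAG"| − 4 = 5 − 4 = 1.

1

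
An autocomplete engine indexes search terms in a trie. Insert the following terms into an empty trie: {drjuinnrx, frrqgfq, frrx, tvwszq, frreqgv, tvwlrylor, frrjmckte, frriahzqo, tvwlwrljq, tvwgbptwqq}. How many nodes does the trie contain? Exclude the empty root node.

57

Count nodes per top-level branch (shared prefixes stored once):
  'd'-branch (drjuinnrx): 9 nodes
  'f'-branch (frreqgv, frriahzqo, frrjmckte, frrqgfq, frrx): 24 nodes
  't'-branch (tvwgbptwqq, tvwlrylor, tvwlwrljq, tvwszq): 24 nodes
Sum: 57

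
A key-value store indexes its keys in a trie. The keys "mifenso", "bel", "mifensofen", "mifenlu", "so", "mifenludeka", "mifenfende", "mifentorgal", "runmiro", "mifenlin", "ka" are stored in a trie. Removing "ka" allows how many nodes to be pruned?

2

Walk "ka" from the leaf back toward the root, removing each node that no remaining word uses.
No other word shares any prefix with "ka", so all 2 of its nodes go.
Nodes removed: 2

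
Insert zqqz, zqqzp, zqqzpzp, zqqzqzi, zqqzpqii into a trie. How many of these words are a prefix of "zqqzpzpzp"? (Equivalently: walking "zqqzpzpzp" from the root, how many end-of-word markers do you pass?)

3

Traverse "zqqzpzpzp" character by character; count nodes along the way that are marked as word ends.
Prefixes of the query that are stored words: "zqqz", "zqqzp", "zqqzpzp"
Count: 3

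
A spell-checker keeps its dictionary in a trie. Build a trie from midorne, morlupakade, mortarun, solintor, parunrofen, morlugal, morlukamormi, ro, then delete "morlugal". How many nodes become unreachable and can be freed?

3

After clearing the end-marker at "morlugal", prune upward until reaching a node still needed by another word.
The suffix "gal" (3 nodes) is used only by "morlugal"; the node for "morlu" still has the child "p", so pruning stops there.
Nodes removed: 3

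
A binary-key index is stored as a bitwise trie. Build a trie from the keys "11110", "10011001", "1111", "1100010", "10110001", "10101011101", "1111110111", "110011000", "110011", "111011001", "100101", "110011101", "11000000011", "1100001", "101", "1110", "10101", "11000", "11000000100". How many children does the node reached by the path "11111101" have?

1

Walk "11111101" from the root, arriving at one node.
Characters that immediately follow "11111101" among the stored strings: {1}.
That node has 1 child edge.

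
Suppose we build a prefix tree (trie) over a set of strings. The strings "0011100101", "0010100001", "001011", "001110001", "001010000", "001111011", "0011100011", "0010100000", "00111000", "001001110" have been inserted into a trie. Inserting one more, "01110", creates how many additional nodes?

4

Walking "01110" from the root, the first 1 characters ("0") follow existing edges; "1" is the first miss.
New nodes needed: |"01110"| − 1 = 5 − 1 = 4.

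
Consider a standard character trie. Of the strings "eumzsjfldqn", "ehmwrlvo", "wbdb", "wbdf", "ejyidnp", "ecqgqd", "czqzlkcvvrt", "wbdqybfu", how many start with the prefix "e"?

4

Traverse to the node for "e", then collect every word in that subtree.
Matches: "ecqgqd", "ehmwrlvo", "ejyidnp", "eumzsjfldqn"
Count: 4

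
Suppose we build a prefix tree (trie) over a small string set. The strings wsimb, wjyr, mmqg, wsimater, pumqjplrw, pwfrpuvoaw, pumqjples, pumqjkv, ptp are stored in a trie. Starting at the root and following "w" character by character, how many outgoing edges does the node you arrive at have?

Follow the path "w" to its node, then look at its outgoing edges.
Characters that immediately follow "w" among the stored strings: {j, s}.
That node has 2 child edges.

2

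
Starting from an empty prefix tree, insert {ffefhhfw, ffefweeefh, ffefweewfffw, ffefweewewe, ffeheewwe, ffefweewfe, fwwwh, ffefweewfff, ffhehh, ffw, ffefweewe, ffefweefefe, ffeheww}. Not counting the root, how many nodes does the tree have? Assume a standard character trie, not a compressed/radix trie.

Insert word by word; a character creates a node only if that edge doesn't already exist:
  "ffefhhfw" → 8 new (f, f, e, f, h, h, f, w)
  "ffefweeefh" → prefix "ffef" already present; 6 new (w, e, e, e, f, h)
  "ffefweewfffw" → prefix "ffefwee" already present; 5 new (w, f, f, f, w)
  "ffefweewewe" → prefix "ffefweew" already present; 3 new (e, w, e)
  "ffeheewwe" → prefix "ffe" already present; 6 new (h, e, e, w, w, e)
  "ffefweewfe" → prefix "ffefweewf" already present; 1 new (e)
  "fwwwh" → prefix "f" already present; 4 new (w, w, w, h)
  "ffefweewfff" → prefix "ffefweewfff" already present; 0 new (none)
  "ffhehh" → prefix "ff" already present; 4 new (h, e, h, h)
  "ffw" → prefix "ff" already present; 1 new (w)
  "ffefweewe" → prefix "ffefweewe" already present; 0 new (none)
  "ffefweefefe" → prefix "ffefwee" already present; 4 new (f, e, f, e)
  "ffeheww" → prefix "ffehe" already present; 2 new (w, w)
Total nodes = 8 + 6 + 5 + 3 + 6 + 1 + 4 + 0 + 4 + 1 + 0 + 4 + 2 = 44

44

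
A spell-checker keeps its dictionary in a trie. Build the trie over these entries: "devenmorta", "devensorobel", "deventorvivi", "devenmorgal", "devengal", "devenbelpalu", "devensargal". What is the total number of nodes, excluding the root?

For each word, the new-node count is its length minus the longest prefix already in the trie:
  "devenmorta" → 10 new (d, e, v, e, n, m, o, r, t, a)
  "devensorobel" → prefix "deven" already present; 7 new (s, o, r, o, b, e, l)
  "deventorvivi" → prefix "deven" already present; 7 new (t, o, r, v, i, v, i)
  "devenmorgal" → prefix "devenmor" already present; 3 new (g, a, l)
  "devengal" → prefix "deven" already present; 3 new (g, a, l)
  "devenbelpalu" → prefix "deven" already present; 7 new (b, e, l, p, a, l, u)
  "devensargal" → prefix "devens" already present; 5 new (a, r, g, a, l)
Total nodes = 10 + 7 + 7 + 3 + 3 + 7 + 5 = 42

42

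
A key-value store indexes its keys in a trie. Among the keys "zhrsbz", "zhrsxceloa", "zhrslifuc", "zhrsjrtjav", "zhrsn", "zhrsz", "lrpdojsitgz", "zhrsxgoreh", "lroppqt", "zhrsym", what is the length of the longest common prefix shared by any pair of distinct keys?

5

The deepest shared node is where two words last agree before diverging.
"zhrsxceloa" and "zhrsxgoreh" agree on "zhrsx" (5 characters) before diverging; nothing deeper is shared.
Longest shared-prefix length: 5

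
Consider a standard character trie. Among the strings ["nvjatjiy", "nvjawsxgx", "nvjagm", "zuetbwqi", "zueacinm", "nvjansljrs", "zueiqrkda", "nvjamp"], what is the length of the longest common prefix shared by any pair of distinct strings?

Equivalently: take the maximum, over all pairs, of their longest common prefix length.
"nvjagm" and "nvjamp" agree on "nvja" (4 characters) before diverging; nothing deeper is shared.
Longest shared-prefix length: 4

4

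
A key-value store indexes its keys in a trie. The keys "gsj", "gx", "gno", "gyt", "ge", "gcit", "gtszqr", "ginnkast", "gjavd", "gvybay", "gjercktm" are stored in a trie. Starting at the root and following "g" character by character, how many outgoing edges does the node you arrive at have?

10

Walk "g" from the root, arriving at one node.
Characters that immediately follow "g" among the stored strings: {c, e, i, j, n, s, t, v, x, y}.
That node has 10 child edges.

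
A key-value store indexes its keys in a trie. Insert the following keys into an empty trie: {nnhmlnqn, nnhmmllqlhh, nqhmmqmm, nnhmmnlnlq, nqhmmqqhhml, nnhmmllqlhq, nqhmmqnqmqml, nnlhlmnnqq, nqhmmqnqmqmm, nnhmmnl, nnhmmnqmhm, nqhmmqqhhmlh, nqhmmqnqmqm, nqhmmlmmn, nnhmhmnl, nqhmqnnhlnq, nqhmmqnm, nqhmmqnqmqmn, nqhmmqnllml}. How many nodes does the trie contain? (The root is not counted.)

74

For each word, the new-node count is its length minus the longest prefix already in the trie:
  "nnhmlnqn" → 8 new (n, n, h, m, l, n, q, n)
  "nnhmmllqlhh" → prefix "nnhm" already present; 7 new (m, l, l, q, l, h, h)
  "nqhmmqmm" → prefix "n" already present; 7 new (q, h, m, m, q, m, m)
  "nnhmmnlnlq" → prefix "nnhmm" already present; 5 new (n, l, n, l, q)
  "nqhmmqqhhml" → prefix "nqhmmq" already present; 5 new (q, h, h, m, l)
  "nnhmmllqlhq" → prefix "nnhmmllqlh" already present; 1 new (q)
  "nqhmmqnqmqml" → prefix "nqhmmq" already present; 6 new (n, q, m, q, m, l)
  "nnlhlmnnqq" → prefix "nn" already present; 8 new (l, h, l, m, n, n, q, q)
  "nqhmmqnqmqmm" → prefix "nqhmmqnqmqm" already present; 1 new (m)
  "nnhmmnl" → prefix "nnhmmnl" already present; 0 new (none)
  "nnhmmnqmhm" → prefix "nnhmmn" already present; 4 new (q, m, h, m)
  "nqhmmqqhhmlh" → prefix "nqhmmqqhhml" already present; 1 new (h)
  "nqhmmqnqmqm" → prefix "nqhmmqnqmqm" already present; 0 new (none)
  "nqhmmlmmn" → prefix "nqhmm" already present; 4 new (l, m, m, n)
  "nnhmhmnl" → prefix "nnhm" already present; 4 new (h, m, n, l)
  "nqhmqnnhlnq" → prefix "nqhm" already present; 7 new (q, n, n, h, l, n, q)
  "nqhmmqnm" → prefix "nqhmmqn" already present; 1 new (m)
  "nqhmmqnqmqmn" → prefix "nqhmmqnqmqm" already present; 1 new (n)
  "nqhmmqnllml" → prefix "nqhmmqn" already present; 4 new (l, l, m, l)
Total nodes = 8 + 7 + 7 + 5 + 5 + 1 + 6 + 8 + 1 + 0 + 4 + 1 + 0 + 4 + 4 + 7 + 1 + 1 + 4 = 74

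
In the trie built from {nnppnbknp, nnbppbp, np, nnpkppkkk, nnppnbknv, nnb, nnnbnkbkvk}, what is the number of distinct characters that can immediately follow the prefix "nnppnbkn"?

Follow the path "nnppnbkn" to its node, then look at its outgoing edges.
Characters that immediately follow "nnppnbkn" among the stored strings: {p, v}.
That node has 2 child edges.

2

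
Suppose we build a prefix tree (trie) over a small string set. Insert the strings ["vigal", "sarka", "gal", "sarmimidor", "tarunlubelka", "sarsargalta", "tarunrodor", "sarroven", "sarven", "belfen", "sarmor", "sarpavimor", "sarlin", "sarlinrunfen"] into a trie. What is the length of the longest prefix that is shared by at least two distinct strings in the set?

6

Look for the deepest trie node that still has at least two words in its subtree.
"sarlin" and "sarlinrunfen" agree on "sarlin" (6 characters) before diverging; nothing deeper is shared.
Longest shared-prefix length: 6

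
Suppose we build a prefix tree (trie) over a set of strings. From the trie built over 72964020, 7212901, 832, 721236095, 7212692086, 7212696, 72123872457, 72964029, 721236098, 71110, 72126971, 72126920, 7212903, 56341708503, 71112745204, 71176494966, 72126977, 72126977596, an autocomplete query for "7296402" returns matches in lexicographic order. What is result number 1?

72964020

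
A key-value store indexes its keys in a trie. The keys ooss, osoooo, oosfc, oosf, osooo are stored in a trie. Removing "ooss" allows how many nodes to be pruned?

Walk "ooss" from the leaf back toward the root, removing each node that no remaining word uses.
The suffix "s" (1 node) is used only by "ooss"; the node for "oos" still has the child "f", so pruning stops there.
Nodes removed: 1

1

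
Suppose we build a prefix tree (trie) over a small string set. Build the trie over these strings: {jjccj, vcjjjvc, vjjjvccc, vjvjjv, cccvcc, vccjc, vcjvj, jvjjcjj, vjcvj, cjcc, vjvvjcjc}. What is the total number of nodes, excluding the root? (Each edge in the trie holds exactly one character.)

Insert word by word; a character creates a node only if that edge doesn't already exist:
  "jjccj" → 5 new (j, j, c, c, j)
  "vcjjjvc" → 7 new (v, c, j, j, j, v, c)
  "vjjjvccc" → prefix "v" already present; 7 new (j, j, j, v, c, c, c)
  "vjvjjv" → prefix "vj" already present; 4 new (v, j, j, v)
  "cccvcc" → 6 new (c, c, c, v, c, c)
  "vccjc" → prefix "vc" already present; 3 new (c, j, c)
  "vcjvj" → prefix "vcj" already present; 2 new (v, j)
  "jvjjcjj" → prefix "j" already present; 6 new (v, j, j, c, j, j)
  "vjcvj" → prefix "vj" already present; 3 new (c, v, j)
  "cjcc" → prefix "c" already present; 3 new (j, c, c)
  "vjvvjcjc" → prefix "vjv" already present; 5 new (v, j, c, j, c)
Total nodes = 5 + 7 + 7 + 4 + 6 + 3 + 2 + 6 + 3 + 3 + 5 = 51

51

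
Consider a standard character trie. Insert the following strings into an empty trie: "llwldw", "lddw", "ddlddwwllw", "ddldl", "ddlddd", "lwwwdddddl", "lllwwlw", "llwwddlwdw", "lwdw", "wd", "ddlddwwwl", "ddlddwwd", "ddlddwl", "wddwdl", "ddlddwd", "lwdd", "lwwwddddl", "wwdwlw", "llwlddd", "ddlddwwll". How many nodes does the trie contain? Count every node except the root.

64

Trace insertions, counting only characters that open a new branch:
  "llwldw" → 6 new (l, l, w, l, d, w)
  "lddw" → prefix "l" already present; 3 new (d, d, w)
  "ddlddwwllw" → 10 new (d, d, l, d, d, w, w, l, l, w)
  "ddldl" → prefix "ddld" already present; 1 new (l)
  "ddlddd" → prefix "ddldd" already present; 1 new (d)
  "lwwwdddddl" → prefix "l" already present; 9 new (w, w, w, d, d, d, d, d, l)
  "lllwwlw" → prefix "ll" already present; 5 new (l, w, w, l, w)
  "llwwddlwdw" → prefix "llw" already present; 7 new (w, d, d, l, w, d, w)
  "lwdw" → prefix "lw" already present; 2 new (d, w)
  "wd" → 2 new (w, d)
  "ddlddwwwl" → prefix "ddlddww" already present; 2 new (w, l)
  "ddlddwwd" → prefix "ddlddww" already present; 1 new (d)
  "ddlddwl" → prefix "ddlddw" already present; 1 new (l)
  "wddwdl" → prefix "wd" already present; 4 new (d, w, d, l)
  "ddlddwd" → prefix "ddlddw" already present; 1 new (d)
  "lwdd" → prefix "lwd" already present; 1 new (d)
  "lwwwddddl" → prefix "lwwwdddd" already present; 1 new (l)
  "wwdwlw" → prefix "w" already present; 5 new (w, d, w, l, w)
  "llwlddd" → prefix "llwld" already present; 2 new (d, d)
  "ddlddwwll" → prefix "ddlddwwll" already present; 0 new (none)
Total nodes = 6 + 3 + 10 + 1 + 1 + 9 + 5 + 7 + 2 + 2 + 2 + 1 + 1 + 4 + 1 + 1 + 1 + 5 + 2 + 0 = 64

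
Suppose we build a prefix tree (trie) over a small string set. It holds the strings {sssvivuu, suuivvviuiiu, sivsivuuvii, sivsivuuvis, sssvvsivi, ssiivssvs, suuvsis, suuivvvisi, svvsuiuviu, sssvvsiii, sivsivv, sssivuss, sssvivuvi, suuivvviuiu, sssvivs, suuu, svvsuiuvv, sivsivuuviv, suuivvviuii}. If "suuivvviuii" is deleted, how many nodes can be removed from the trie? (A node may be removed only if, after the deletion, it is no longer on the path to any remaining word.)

0

A node on "suuivvviuii"'s path can go only if nothing else ends at it or branches off below it.
Every node on "suuivvviuii" is still needed (e.g. by "suuivvviuiiu"), so nothing is freed.
Nodes removed: 0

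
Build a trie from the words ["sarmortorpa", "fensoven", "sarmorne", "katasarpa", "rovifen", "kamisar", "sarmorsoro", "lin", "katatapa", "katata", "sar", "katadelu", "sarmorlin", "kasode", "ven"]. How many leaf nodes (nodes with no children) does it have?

13

A leaf is a node with no children — equivalently, the end of a word that is not a proper prefix of any other stored word.
Those words: "fensoven", "kamisar", "kasode", "katadelu", "katasarpa", "katatapa", "lin", "rovifen", "sarmorlin", "sarmorne", "sarmorsoro", "sarmortorpa", "ven"
Leaf count: 13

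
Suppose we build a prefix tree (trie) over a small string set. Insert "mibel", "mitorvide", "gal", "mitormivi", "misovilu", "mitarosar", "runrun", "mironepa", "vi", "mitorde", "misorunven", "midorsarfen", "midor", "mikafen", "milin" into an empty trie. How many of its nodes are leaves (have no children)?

14

A leaf is a node with no children — equivalently, the end of a word that is not a proper prefix of any other stored word.
Those words: "gal", "mibel", "midorsarfen", "mikafen", "milin", "mironepa", "misorunven", "misovilu", "mitarosar", "mitorde", "mitormivi", "mitorvide", "runrun", "vi"
Leaf count: 14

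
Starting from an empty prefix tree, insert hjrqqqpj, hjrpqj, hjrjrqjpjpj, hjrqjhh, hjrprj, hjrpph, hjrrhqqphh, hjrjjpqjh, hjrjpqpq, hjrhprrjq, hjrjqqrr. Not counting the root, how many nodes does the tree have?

52

Insert word by word; a character creates a node only if that edge doesn't already exist:
  "hjrqqqpj" → 8 new (h, j, r, q, q, q, p, j)
  "hjrpqj" → prefix "hjr" already present; 3 new (p, q, j)
  "hjrjrqjpjpj" → prefix "hjr" already present; 8 new (j, r, q, j, p, j, p, j)
  "hjrqjhh" → prefix "hjrq" already present; 3 new (j, h, h)
  "hjrprj" → prefix "hjrp" already present; 2 new (r, j)
  "hjrpph" → prefix "hjrp" already present; 2 new (p, h)
  "hjrrhqqphh" → prefix "hjr" already present; 7 new (r, h, q, q, p, h, h)
  "hjrjjpqjh" → prefix "hjrj" already present; 5 new (j, p, q, j, h)
  "hjrjpqpq" → prefix "hjrj" already present; 4 new (p, q, p, q)
  "hjrhprrjq" → prefix "hjr" already present; 6 new (h, p, r, r, j, q)
  "hjrjqqrr" → prefix "hjrj" already present; 4 new (q, q, r, r)
Total nodes = 8 + 3 + 8 + 3 + 2 + 2 + 7 + 5 + 4 + 6 + 4 = 52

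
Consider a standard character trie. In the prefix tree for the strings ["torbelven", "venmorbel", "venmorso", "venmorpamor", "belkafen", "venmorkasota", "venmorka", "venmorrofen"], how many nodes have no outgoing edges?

A leaf is a node with no children — equivalently, the end of a word that is not a proper prefix of any other stored word.
Those words: "belkafen", "torbelven", "venmorbel", "venmorkasota", "venmorpamor", "venmorrofen", "venmorso"
Leaf count: 7

7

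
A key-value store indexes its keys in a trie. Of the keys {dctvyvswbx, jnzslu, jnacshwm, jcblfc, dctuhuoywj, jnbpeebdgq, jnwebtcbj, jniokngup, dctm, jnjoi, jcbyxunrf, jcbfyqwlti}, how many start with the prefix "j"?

Traverse to the node for "j", then collect every word in that subtree.
Matches: "jcbfyqwlti", "jcblfc", "jcbyxunrf", "jnacshwm", "jnbpeebdgq", "jniokngup", "jnjoi", "jnwebtcbj", "jnzslu"
Count: 9

9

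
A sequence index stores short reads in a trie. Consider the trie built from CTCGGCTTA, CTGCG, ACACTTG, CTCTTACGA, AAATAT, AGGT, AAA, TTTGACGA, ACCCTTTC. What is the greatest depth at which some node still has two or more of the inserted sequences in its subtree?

Equivalently: take the maximum, over all pairs, of their longest common prefix length.
e.g. "AAA" and "AAATAT" share the prefix "AAA" of length 3; no pair shares a longer one.
Longest shared-prefix length: 3

3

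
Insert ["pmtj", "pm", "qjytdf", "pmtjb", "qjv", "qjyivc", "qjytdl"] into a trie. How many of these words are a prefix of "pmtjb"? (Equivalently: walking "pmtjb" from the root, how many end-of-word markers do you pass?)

3

Check each prefix of "pmtjb" against the stored set — each match is an end-marker on the path.
Prefixes of the query that are stored words: "pm", "pmtj", "pmtjb"
Count: 3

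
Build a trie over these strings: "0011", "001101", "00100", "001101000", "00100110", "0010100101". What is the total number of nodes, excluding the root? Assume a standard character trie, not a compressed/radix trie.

Count nodes per top-level branch (shared prefixes stored once):
  '0'-branch (00100, 00100110, 0010100101, 0011, 001101, 001101000): 20 nodes
Sum: 20

20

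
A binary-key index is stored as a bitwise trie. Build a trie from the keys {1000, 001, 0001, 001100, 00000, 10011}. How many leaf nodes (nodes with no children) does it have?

5

A leaf is a node with no children — equivalently, the end of a word that is not a proper prefix of any other stored word.
Those words: "00000", "0001", "001100", "1000", "10011"
Leaf count: 5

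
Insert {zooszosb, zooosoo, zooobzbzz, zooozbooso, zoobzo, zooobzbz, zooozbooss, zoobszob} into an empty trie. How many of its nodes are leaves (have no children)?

7

Leaves are exactly the stored words that no other stored word extends.
Those words: "zoobszob", "zoobzo", "zooobzbzz", "zooosoo", "zooozbooso", "zooozbooss", "zooszosb"
Leaf count: 7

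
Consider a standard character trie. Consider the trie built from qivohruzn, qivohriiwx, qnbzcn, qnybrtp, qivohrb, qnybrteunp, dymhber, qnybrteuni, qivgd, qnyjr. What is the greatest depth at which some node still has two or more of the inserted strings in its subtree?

Look for the deepest trie node that still has at least two words in its subtree.
e.g. "qnybrteuni" and "qnybrteunp" share the prefix "qnybrteun" of length 9; no pair shares a longer one.
Longest shared-prefix length: 9

9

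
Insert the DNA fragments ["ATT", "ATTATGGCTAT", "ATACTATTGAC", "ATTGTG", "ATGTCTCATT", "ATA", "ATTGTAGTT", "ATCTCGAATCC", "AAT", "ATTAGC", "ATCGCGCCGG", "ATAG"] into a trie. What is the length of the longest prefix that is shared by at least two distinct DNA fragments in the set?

5

The deepest shared node is where two words last agree before diverging.
"ATTGTAGTT" and "ATTGTG" agree on "ATTGT" (5 characters) before diverging; nothing deeper is shared.
Longest shared-prefix length: 5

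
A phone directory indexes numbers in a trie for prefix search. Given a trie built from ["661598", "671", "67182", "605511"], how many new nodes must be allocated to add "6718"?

"6718" is already a full path in the trie; only an end-marker is added.
No new nodes are needed: 0.

0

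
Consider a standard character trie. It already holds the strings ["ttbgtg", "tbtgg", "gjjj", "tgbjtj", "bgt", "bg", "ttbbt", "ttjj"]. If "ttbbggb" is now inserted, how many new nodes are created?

3

Walking "ttbbggb" from the root, the first 4 characters ("ttbb") follow existing edges; "g" is the first miss.
New nodes needed: |"ttbbggb"| − 4 = 7 − 4 = 3.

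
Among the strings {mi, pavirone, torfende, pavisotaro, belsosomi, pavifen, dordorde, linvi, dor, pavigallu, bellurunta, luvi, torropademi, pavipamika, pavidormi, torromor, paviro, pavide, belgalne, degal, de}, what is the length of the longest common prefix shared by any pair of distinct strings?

6

The deepest shared node is where two words last agree before diverging.
e.g. "paviro" and "pavirone" share the prefix "paviro" of length 6; no pair shares a longer one.
Longest shared-prefix length: 6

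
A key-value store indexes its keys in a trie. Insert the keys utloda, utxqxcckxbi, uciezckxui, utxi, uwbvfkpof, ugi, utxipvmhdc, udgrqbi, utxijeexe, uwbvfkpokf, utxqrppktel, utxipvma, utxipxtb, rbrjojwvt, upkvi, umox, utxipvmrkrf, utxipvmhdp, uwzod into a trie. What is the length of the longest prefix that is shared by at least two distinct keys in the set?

Look for the deepest trie node that still has at least two words in its subtree.
e.g. "utxipvmhdc" and "utxipvmhdp" share the prefix "utxipvmhd" of length 9; no pair shares a longer one.
Longest shared-prefix length: 9

9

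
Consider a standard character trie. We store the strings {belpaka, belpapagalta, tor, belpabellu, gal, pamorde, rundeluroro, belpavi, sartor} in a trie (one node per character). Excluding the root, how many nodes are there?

For each word, the new-node count is its length minus the longest prefix already in the trie:
  "belpaka" → 7 new (b, e, l, p, a, k, a)
  "belpapagalta" → prefix "belpa" already present; 7 new (p, a, g, a, l, t, a)
  "tor" → 3 new (t, o, r)
  "belpabellu" → prefix "belpa" already present; 5 new (b, e, l, l, u)
  "gal" → 3 new (g, a, l)
  "pamorde" → 7 new (p, a, m, o, r, d, e)
  "rundeluroro" → 11 new (r, u, n, d, e, l, u, r, o, r, o)
  "belpavi" → prefix "belpa" already present; 2 new (v, i)
  "sartor" → 6 new (s, a, r, t, o, r)
Total nodes = 7 + 7 + 3 + 5 + 3 + 7 + 11 + 2 + 6 = 51

51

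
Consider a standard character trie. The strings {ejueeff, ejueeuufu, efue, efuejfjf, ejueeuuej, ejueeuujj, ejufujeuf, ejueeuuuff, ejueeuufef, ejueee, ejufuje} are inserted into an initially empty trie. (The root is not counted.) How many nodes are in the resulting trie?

34

Trace insertions, counting only characters that open a new branch:
  "ejueeff" → 7 new (e, j, u, e, e, f, f)
  "ejueeuufu" → prefix "ejuee" already present; 4 new (u, u, f, u)
  "efue" → prefix "e" already present; 3 new (f, u, e)
  "efuejfjf" → prefix "efue" already present; 4 new (j, f, j, f)
  "ejueeuuej" → prefix "ejueeuu" already present; 2 new (e, j)
  "ejueeuujj" → prefix "ejueeuu" already present; 2 new (j, j)
  "ejufujeuf" → prefix "eju" already present; 6 new (f, u, j, e, u, f)
  "ejueeuuuff" → prefix "ejueeuu" already present; 3 new (u, f, f)
  "ejueeuufef" → prefix "ejueeuuf" already present; 2 new (e, f)
  "ejueee" → prefix "ejuee" already present; 1 new (e)
  "ejufuje" → prefix "ejufuje" already present; 0 new (none)
Total nodes = 7 + 4 + 3 + 4 + 2 + 2 + 6 + 3 + 2 + 1 + 0 = 34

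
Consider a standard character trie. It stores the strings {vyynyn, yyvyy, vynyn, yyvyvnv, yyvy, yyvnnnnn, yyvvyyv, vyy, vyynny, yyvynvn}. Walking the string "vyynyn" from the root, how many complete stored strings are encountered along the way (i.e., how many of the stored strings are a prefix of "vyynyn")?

Traverse "vyynyn" character by character; count nodes along the way that are marked as word ends.
Prefixes of the query that are stored words: "vyy", "vyynyn"
Count: 2

2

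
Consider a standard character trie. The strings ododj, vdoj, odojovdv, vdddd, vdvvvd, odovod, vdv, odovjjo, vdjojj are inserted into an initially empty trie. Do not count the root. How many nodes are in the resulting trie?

Trie structure (* marks end of a word):
(root)
├─ o
│  └─ d
│     └─ o
│        ├─ d
│        │  └─ j *
│        ├─ j
│        │  └─ o
│        │     └─ v
│        │        └─ d
│        │           └─ v *
│        └─ v
│           ├─ j
│           │  └─ j
│           │     └─ o *
│           └─ o
│              └─ d *
└─ v
   └─ d
      ├─ d
      │  └─ d
      │     └─ d *
      ├─ j
      │  └─ o
      │     └─ j
      │        └─ j *
      ├─ o
      │  └─ j *
      └─ v *
         └─ v
            └─ v
               └─ d *
Counting every labelled node above: 31.

31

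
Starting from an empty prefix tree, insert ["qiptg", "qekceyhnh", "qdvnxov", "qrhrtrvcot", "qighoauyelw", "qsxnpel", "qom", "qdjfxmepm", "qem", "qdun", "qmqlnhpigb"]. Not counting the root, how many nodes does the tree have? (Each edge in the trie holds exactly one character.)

64

For each word, the new-node count is its length minus the longest prefix already in the trie:
  "qiptg" → 5 new (q, i, p, t, g)
  "qekceyhnh" → prefix "q" already present; 8 new (e, k, c, e, y, h, n, h)
  "qdvnxov" → prefix "q" already present; 6 new (d, v, n, x, o, v)
  "qrhrtrvcot" → prefix "q" already present; 9 new (r, h, r, t, r, v, c, o, t)
  "qighoauyelw" → prefix "qi" already present; 9 new (g, h, o, a, u, y, e, l, w)
  "qsxnpel" → prefix "q" already present; 6 new (s, x, n, p, e, l)
  "qom" → prefix "q" already present; 2 new (o, m)
  "qdjfxmepm" → prefix "qd" already present; 7 new (j, f, x, m, e, p, m)
  "qem" → prefix "qe" already present; 1 new (m)
  "qdun" → prefix "qd" already present; 2 new (u, n)
  "qmqlnhpigb" → prefix "q" already present; 9 new (m, q, l, n, h, p, i, g, b)
Total nodes = 5 + 8 + 6 + 9 + 9 + 6 + 2 + 7 + 1 + 2 + 9 = 64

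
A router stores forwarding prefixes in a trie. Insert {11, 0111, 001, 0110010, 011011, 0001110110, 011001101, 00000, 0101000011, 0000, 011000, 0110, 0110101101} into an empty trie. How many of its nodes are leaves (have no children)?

11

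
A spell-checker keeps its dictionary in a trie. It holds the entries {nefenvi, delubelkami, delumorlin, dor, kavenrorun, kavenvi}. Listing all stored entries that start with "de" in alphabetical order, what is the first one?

delubelkami

Words with prefix "de", in lexicographic order: "delubelkami", "delumorlin"
The 1st is delubelkami.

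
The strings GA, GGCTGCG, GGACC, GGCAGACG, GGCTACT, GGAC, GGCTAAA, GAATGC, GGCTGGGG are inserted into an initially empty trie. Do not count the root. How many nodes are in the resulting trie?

28

Count nodes per top-level branch (shared prefixes stored once):
  'G'-branch (GA, GAATGC, GGAC, GGACC, GGCAGACG, GGCTAAA, GGCTACT, GGCTGCG, GGCTGGGG): 28 nodes
Sum: 28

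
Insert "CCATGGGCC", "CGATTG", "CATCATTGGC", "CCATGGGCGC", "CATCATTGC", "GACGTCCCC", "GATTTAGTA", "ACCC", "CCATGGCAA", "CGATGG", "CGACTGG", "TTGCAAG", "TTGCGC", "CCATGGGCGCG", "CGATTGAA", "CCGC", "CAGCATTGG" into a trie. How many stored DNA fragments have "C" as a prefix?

12

Filter for entries beginning with "C":
Matches: "CAGCATTGG", "CATCATTGC", "CATCATTGGC", "CCATGGCAA", "CCATGGGCC", "CCATGGGCGC", "CCATGGGCGCG", "CCGC", "CGACTGG", "CGATGG", "CGATTG", "CGATTGAA"
Count: 12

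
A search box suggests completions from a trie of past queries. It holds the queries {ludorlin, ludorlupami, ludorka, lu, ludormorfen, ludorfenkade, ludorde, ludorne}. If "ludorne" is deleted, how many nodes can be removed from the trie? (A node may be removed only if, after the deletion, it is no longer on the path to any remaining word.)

A node on "ludorne"'s path can go only if nothing else ends at it or branches off below it.
The suffix "ne" (2 nodes) is used only by "ludorne"; the node for "ludor" still has the child "l", so pruning stops there.
Nodes removed: 2

2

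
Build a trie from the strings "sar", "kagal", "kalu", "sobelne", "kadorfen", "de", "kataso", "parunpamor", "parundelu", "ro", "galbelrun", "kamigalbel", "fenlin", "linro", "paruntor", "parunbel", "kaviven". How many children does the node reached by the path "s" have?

2

Follow the path "s" to its node, then look at its outgoing edges.
Characters that immediately follow "s" among the stored strings: {a, o}.
That node has 2 child edges.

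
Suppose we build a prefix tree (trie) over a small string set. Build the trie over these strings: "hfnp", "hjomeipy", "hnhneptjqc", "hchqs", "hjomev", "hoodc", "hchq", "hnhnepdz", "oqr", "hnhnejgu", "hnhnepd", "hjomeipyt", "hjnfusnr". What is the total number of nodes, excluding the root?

44

For each word, the new-node count is its length minus the longest prefix already in the trie:
  "hfnp" → 4 new (h, f, n, p)
  "hjomeipy" → prefix "h" already present; 7 new (j, o, m, e, i, p, y)
  "hnhneptjqc" → prefix "h" already present; 9 new (n, h, n, e, p, t, j, q, c)
  "hchqs" → prefix "h" already present; 4 new (c, h, q, s)
  "hjomev" → prefix "hjome" already present; 1 new (v)
  "hoodc" → prefix "h" already present; 4 new (o, o, d, c)
  "hchq" → prefix "hchq" already present; 0 new (none)
  "hnhnepdz" → prefix "hnhnep" already present; 2 new (d, z)
  "oqr" → 3 new (o, q, r)
  "hnhnejgu" → prefix "hnhne" already present; 3 new (j, g, u)
  "hnhnepd" → prefix "hnhnepd" already present; 0 new (none)
  "hjomeipyt" → prefix "hjomeipy" already present; 1 new (t)
  "hjnfusnr" → prefix "hj" already present; 6 new (n, f, u, s, n, r)
Total nodes = 4 + 7 + 9 + 4 + 1 + 4 + 0 + 2 + 3 + 3 + 0 + 1 + 6 = 44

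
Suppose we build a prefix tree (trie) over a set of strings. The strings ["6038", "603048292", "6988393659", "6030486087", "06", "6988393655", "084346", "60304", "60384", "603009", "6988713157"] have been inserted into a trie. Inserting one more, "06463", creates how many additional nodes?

Walking "06463" from the root, the first 2 characters ("06") follow existing edges; "4" is the first miss.
So 5 − 2 = 3 new nodes.

3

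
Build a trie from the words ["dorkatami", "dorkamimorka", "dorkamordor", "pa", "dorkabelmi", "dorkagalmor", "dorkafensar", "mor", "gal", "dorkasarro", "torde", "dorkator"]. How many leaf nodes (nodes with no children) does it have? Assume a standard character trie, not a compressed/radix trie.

Leaves are exactly the stored words that no other stored word extends.
Those words: "dorkabelmi", "dorkafensar", "dorkagalmor", "dorkamimorka", "dorkamordor", "dorkasarro", "dorkatami", "dorkator", "gal", "mor", "pa", "torde"
Leaf count: 12

12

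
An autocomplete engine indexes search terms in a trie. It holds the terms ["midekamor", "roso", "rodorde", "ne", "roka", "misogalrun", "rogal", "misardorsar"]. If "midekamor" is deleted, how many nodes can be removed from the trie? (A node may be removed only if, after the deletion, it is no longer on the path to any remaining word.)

After clearing the end-marker at "midekamor", prune upward until reaching a node still needed by another word.
The suffix "dekamor" (7 nodes) is used only by "midekamor"; the node for "mi" still has the child "s", so pruning stops there.
Nodes removed: 7

7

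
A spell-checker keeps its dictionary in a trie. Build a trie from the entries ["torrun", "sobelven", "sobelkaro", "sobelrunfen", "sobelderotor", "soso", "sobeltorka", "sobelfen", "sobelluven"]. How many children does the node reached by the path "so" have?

Follow the path "so" to its node, then look at its outgoing edges.
Distinct next characters after "so": b, s.
That node has 2 child edges.

2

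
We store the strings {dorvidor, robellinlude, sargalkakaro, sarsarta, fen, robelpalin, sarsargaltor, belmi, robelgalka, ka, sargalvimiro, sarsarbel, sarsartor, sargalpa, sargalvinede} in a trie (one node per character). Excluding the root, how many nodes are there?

Trace insertions, counting only characters that open a new branch:
  "dorvidor" → 8 new (d, o, r, v, i, d, o, r)
  "robellinlude" → 12 new (r, o, b, e, l, l, i, n, l, u, d, e)
  "sargalkakaro" → 12 new (s, a, r, g, a, l, k, a, k, a, r, o)
  "sarsarta" → prefix "sar" already present; 5 new (s, a, r, t, a)
  "fen" → 3 new (f, e, n)
  "robelpalin" → prefix "robel" already present; 5 new (p, a, l, i, n)
  "sarsargaltor" → prefix "sarsar" already present; 6 new (g, a, l, t, o, r)
  "belmi" → 5 new (b, e, l, m, i)
  "robelgalka" → prefix "robel" already present; 5 new (g, a, l, k, a)
  "ka" → 2 new (k, a)
  "sargalvimiro" → prefix "sargal" already present; 6 new (v, i, m, i, r, o)
  "sarsarbel" → prefix "sarsar" already present; 3 new (b, e, l)
  "sarsartor" → prefix "sarsart" already present; 2 new (o, r)
  "sargalpa" → prefix "sargal" already present; 2 new (p, a)
  "sargalvinede" → prefix "sargalvi" already present; 4 new (n, e, d, e)
Total nodes = 8 + 12 + 12 + 5 + 3 + 5 + 6 + 5 + 5 + 2 + 6 + 3 + 2 + 2 + 4 = 80

80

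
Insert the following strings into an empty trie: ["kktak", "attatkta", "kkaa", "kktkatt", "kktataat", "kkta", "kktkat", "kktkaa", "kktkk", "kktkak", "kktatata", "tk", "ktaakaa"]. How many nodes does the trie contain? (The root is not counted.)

36

Count nodes per top-level branch (shared prefixes stored once):
  'a'-branch (attatkta): 8 nodes
  'k'-branch (kkaa, kkta, kktak, kktataat, kktatata, kktkaa, kktkak, kktkat, kktkatt, kktkk, ktaakaa): 26 nodes
  't'-branch (tk): 2 nodes
Sum: 36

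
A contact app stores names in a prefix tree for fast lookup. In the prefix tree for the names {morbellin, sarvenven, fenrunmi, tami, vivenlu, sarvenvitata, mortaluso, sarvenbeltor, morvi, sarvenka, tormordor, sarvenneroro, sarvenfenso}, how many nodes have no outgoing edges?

13

A leaf is a node with no children — equivalently, the end of a word that is not a proper prefix of any other stored word.
Those words: "fenrunmi", "morbellin", "mortaluso", "morvi", "sarvenbeltor", "sarvenfenso", "sarvenka", "sarvenneroro", "sarvenven", "sarvenvitata", "tami", "tormordor", "vivenlu"
Leaf count: 13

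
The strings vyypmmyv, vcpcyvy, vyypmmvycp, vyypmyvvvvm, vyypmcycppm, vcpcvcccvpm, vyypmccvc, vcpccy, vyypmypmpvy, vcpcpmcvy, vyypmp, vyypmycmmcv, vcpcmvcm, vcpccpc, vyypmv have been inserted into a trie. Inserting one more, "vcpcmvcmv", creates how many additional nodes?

1

The longest prefix of "vcpcmvcmv" already in the trie is "vcpcmvcm" (length 8).
Each of the 1 remaining characters creates one node.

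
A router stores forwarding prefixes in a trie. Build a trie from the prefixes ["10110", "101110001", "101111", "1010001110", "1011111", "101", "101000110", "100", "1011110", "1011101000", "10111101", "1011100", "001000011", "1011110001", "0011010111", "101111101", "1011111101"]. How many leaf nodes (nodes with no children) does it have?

Leaves are exactly the stored words that no other stored word extends.
Those words: "001000011", "0011010111", "100", "101000110", "1010001110", "10110", "101110001", "1011101000", "1011110001", "10111101", "101111101", "1011111101"
Leaf count: 12

12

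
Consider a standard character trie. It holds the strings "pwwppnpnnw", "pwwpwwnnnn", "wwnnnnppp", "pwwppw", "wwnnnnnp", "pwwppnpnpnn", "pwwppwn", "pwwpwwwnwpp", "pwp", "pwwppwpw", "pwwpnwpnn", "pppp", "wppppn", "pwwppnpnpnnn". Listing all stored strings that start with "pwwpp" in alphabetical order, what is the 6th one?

pwwppwpw

Filter for "pwwpp…" and sort: "pwwppnpnnw", "pwwppnpnpnn", "pwwppnpnpnnn", "pwwppw", "pwwppwn", "pwwppwpw"
The 6th is pwwppwpw.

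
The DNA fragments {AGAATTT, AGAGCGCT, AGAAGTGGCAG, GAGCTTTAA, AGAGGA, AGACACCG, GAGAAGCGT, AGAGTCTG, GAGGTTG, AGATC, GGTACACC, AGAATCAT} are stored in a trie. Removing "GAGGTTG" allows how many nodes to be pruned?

4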